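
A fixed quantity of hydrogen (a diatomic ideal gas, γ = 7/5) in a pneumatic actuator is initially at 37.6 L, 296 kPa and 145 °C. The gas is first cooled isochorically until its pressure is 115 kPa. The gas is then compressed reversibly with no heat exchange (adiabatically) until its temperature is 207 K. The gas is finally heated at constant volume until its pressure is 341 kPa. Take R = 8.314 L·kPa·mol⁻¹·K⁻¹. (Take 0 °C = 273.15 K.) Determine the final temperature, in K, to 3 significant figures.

T₄ ≈ 263 K

Convert: T₁ = 418.1 K.
V constant ⇒ P ∝ T: V₂ = V₁; T₂ = T₁·(P₂/P₁) = 162.5 K.
Adiabatic (γ = 7/5), T V^(γ−1) and P V^γ constant: P₃ = P₂·(T₃/T₂)^(γ/(γ−1)) = 268.5 kPa; V₃ = V₂·(T₂/T₃)^(1/(γ−1)) = 20.52 L.
V constant ⇒ P ∝ T: V₄ = V₃; T₄ = T₃·(P₄/P₃) = 262.9 K.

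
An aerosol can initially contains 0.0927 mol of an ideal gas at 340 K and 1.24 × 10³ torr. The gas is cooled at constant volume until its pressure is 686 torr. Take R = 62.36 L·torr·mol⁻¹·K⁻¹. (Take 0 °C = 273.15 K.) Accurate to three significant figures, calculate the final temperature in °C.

T₂ ≈ -85.1 °C

From PV = nRT: V₁ = nRT₁/P₁ = 1.585 L.
Isochoric, so P/T is constant: V₂ = V₁; T₂ = T₁·(P₂/P₁) = 188.1 K.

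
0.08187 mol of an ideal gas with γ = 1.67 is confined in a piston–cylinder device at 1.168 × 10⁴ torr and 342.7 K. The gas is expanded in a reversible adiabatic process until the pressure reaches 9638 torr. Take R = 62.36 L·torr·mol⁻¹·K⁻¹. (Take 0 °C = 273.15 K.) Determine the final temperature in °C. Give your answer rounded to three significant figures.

T₂ ≈ 44.1 °C

From PV = nRT: V₁ = nRT₁/P₁ = 0.1498 L.
Reversible adiabatic, γ = 1.67: T₂ = T₁·(P₂/P₁)^((γ−1)/γ) = 317.3 K; V₂ = V₁·(P₁/P₂)^(1/γ) = 0.1681 L.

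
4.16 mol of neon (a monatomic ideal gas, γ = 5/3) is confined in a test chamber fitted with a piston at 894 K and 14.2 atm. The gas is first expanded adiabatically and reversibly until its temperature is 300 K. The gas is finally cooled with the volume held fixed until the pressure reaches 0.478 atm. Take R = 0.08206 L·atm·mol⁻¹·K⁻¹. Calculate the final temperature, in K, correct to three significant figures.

T₃ ≈ 155 K

From PV = nRT: V₁ = nRT₁/P₁ = 21.49 L.
Reversible adiabatic, γ = 5/3: P₂ = P₁·(T₂/T₁)^(γ/(γ−1)) = 0.9263 atm; V₂ = V₁·(T₁/T₂)^(1/(γ−1)) = 110.6 L.
V constant ⇒ P ∝ T: V₃ = V₂; T₃ = T₂·(P₃/P₂) = 154.8 K.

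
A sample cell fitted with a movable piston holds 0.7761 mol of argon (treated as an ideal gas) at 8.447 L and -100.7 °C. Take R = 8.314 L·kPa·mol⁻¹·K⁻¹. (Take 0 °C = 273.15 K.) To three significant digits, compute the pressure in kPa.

Convert: T = 172.45 K.
PV = nRT ⇒ P = nRT/V = (0.7761 × 8.314 × 172.45) / 8.447

P ≈ 132 kPa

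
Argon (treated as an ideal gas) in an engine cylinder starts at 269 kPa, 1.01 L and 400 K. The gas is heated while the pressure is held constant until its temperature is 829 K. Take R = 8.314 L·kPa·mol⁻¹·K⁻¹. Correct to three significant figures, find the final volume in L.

Isobaric, so V/T is constant: P₂ = P₁; V₂ = V₁·(T₂/T₁) = 2.093 L.

V₂ ≈ 2.09 L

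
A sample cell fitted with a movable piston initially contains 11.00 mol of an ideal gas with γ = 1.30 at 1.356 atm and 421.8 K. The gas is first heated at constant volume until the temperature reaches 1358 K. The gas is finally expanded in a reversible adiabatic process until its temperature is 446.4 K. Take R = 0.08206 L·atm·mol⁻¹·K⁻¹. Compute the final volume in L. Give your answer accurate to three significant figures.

From PV = nRT: V₁ = nRT₁/P₁ = 280.8 L.
V constant ⇒ P ∝ T: V₂ = V₁; P₂ = P₁·(T₂/T₁) = 4.366 atm.
Adiabatic (γ = 1.30), T V^(γ−1) and P V^γ constant: P₃ = P₂·(T₃/T₂)^(γ/(γ−1)) = 0.03518 atm; V₃ = V₂·(T₂/T₃)^(1/(γ−1)) = 1.145e+04 L.

V₃ ≈ 1.15e+04 L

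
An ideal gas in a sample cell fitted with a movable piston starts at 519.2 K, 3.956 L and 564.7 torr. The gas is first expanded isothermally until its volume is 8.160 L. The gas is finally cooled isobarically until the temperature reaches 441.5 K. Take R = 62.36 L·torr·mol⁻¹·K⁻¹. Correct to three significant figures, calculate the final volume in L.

V₃ ≈ 6.94 L

T constant ⇒ Boyle's law P V = const: T₂ = T₁; P₂ = P₁·(V₁/V₂) = 273.8 torr.
Isobaric, so V/T is constant: P₃ = P₂; V₃ = V₂·(T₃/T₂) = 6.939 L.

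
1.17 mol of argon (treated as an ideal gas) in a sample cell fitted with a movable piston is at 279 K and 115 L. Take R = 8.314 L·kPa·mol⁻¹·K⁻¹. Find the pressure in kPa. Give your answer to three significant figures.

P ≈ 23.6 kPa

PV = nRT ⇒ P = nRT/V = (1.17 × 8.314 × 279) / 115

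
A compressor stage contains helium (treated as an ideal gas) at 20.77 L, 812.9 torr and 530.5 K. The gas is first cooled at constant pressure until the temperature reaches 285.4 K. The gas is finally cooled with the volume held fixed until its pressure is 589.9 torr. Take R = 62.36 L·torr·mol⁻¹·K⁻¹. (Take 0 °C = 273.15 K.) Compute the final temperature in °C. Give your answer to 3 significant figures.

T₃ ≈ -66.0 °C

Isobaric, so V/T is constant: P₂ = P₁; V₂ = V₁·(T₂/T₁) = 11.17 L.
V constant ⇒ P ∝ T: V₃ = V₂; T₃ = T₂·(P₃/P₂) = 207.1 K.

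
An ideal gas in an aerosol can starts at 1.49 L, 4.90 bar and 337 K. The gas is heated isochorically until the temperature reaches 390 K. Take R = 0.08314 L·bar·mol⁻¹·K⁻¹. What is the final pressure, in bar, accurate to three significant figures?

P₂ ≈ 5.67 bar

Isochoric, so P/T is constant: V₂ = V₁; P₂ = P₁·(T₂/T₁) = 5.671 bar.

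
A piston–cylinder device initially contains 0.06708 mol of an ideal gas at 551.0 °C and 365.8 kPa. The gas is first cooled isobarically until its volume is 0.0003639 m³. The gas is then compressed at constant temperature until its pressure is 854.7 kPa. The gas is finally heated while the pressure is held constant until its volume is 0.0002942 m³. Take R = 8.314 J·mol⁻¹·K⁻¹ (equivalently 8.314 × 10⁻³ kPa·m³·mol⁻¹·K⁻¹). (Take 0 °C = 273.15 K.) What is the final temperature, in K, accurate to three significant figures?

T₄ ≈ 451 K

Convert: T₁ = 824.1 K.
From PV = nRT: V₁ = nRT₁/P₁ = 0.001257 m³.
P constant ⇒ V ∝ T: P₂ = P₁; T₂ = T₁·(V₂/V₁) = 238.7 K.
T constant ⇒ Boyle's law P V = const: T₃ = T₂; V₃ = V₂·(P₂/P₃) = 0.0001557 m³.
Isobaric, so V/T is constant: P₄ = P₃; T₄ = T₃·(V₄/V₃) = 450.9 K.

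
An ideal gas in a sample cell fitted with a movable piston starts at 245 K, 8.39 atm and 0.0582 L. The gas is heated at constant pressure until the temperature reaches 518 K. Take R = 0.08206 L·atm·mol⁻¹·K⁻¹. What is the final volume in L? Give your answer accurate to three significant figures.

Isobaric, so V/T is constant: P₂ = P₁; V₂ = V₁·(T₂/T₁) = 0.1231 L.

V₂ ≈ 0.123 L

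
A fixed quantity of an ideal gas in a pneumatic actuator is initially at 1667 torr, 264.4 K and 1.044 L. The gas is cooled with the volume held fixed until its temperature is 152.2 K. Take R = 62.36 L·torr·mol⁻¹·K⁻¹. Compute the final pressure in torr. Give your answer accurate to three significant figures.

P₂ ≈ 960 torr

Isochoric, so P/T is constant: V₂ = V₁; P₂ = P₁·(T₂/T₁) = 959.6 torr.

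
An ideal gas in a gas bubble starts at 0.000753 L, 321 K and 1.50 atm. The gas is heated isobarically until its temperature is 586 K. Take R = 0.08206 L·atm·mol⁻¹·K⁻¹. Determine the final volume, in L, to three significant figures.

V₂ ≈ 0.00137 L

Isobaric, so V/T is constant: P₂ = P₁; V₂ = V₁·(T₂/T₁) = 0.001375 L.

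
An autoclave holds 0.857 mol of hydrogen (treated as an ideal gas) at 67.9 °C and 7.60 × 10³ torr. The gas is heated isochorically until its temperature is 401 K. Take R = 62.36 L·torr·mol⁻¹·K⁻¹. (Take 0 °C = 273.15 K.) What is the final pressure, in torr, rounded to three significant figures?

Convert: T₁ = 341.0 K.
From PV = nRT: V₁ = nRT₁/P₁ = 2.398 L.
V constant ⇒ P ∝ T: V₂ = V₁; P₂ = P₁·(T₂/T₁) = 8936 torr.

P₂ ≈ 8.94e+03 torr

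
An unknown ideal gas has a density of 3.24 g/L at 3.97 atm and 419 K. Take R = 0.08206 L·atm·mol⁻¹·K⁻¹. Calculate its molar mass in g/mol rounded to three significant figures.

ρ = PM/(RT) ⇒ M = ρRT/P = (3.24 × 0.08206 × 419.0) / 3.97

M ≈ 28.1 g/mol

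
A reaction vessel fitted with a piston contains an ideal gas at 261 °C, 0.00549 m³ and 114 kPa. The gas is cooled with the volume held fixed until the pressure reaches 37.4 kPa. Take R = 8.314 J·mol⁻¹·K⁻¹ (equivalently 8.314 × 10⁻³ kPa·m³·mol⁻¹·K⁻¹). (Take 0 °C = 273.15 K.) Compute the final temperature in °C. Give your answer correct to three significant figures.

Convert: T₁ = 534.1 K.
V constant ⇒ P ∝ T: V₂ = V₁; T₂ = T₁·(P₂/P₁) = 175.2 K.

T₂ ≈ -97.9 °C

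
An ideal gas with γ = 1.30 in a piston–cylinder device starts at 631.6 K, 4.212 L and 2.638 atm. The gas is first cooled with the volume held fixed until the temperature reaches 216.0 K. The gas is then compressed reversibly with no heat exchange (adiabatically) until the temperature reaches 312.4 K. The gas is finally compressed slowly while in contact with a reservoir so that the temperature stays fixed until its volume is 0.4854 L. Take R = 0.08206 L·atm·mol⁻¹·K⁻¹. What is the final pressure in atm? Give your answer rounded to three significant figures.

V constant ⇒ P ∝ T: V₂ = V₁; P₂ = P₁·(T₂/T₁) = 0.9022 atm.
Reversible adiabatic, γ = 1.30: P₃ = P₂·(T₃/T₂)^(γ/(γ−1)) = 4.464 atm; V₃ = V₂·(T₂/T₃)^(1/(γ−1)) = 1.231 L.
T constant ⇒ Boyle's law P V = const: T₄ = T₃; P₄ = P₃·(V₃/V₄) = 11.32 atm.

P₄ ≈ 11.3 atm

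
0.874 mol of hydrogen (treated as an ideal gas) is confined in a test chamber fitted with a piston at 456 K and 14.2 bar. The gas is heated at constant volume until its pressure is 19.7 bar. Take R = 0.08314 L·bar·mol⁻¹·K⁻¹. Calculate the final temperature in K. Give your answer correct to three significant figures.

T₂ ≈ 633 K

From PV = nRT: V₁ = nRT₁/P₁ = 2.333 L.
V constant ⇒ P ∝ T: V₂ = V₁; T₂ = T₁·(P₂/P₁) = 632.6 K.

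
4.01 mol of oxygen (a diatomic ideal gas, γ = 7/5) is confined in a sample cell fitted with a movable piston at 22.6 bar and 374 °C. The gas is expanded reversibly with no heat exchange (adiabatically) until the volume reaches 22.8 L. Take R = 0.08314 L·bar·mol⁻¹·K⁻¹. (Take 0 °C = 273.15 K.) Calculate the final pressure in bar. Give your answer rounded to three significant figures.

Convert: T₁ = 647.1 K.
From PV = nRT: V₁ = nRT₁/P₁ = 9.547 L.
Adiabatic (γ = 7/5), T V^(γ−1) and P V^γ constant: T₂ = T₁·(V₁/V₂)^(γ−1) = 456.8 K; P₂ = P₁·(V₁/V₂)^γ = 6.680 bar.

P₂ ≈ 6.68 bar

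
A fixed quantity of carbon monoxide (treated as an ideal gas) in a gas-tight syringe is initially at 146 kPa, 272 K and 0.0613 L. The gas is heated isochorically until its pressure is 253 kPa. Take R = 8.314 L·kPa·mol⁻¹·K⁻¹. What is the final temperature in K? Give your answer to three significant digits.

T₂ ≈ 471 K

Isochoric, so P/T is constant: V₂ = V₁; T₂ = T₁·(P₂/P₁) = 471.3 K.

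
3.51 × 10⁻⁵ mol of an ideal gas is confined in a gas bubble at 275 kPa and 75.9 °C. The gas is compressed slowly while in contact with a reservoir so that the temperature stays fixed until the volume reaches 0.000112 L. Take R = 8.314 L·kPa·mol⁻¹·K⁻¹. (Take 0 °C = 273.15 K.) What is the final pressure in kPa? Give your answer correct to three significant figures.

Convert: T₁ = 349.0 K.
From PV = nRT: V₁ = nRT₁/P₁ = 0.0003704 L.
Isothermal, so P V is constant: T₂ = T₁; P₂ = P₁·(V₁/V₂) = 909.5 kPa.

P₂ ≈ 909 kPa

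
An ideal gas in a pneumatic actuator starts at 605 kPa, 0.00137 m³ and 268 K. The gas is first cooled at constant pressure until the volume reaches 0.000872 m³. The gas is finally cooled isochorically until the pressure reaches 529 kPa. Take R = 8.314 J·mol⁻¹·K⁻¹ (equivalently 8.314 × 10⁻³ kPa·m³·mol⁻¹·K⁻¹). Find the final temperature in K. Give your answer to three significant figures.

T₃ ≈ 149 K

Isobaric, so V/T is constant: P₂ = P₁; T₂ = T₁·(V₂/V₁) = 170.6 K.
Isochoric, so P/T is constant: V₃ = V₂; T₃ = T₂·(P₃/P₂) = 149.2 K.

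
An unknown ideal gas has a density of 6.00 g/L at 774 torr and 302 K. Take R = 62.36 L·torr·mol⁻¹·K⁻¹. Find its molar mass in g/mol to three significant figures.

M ≈ 146 g/mol

ρ = PM/(RT) ⇒ M = ρRT/P = (6.00 × 62.36 × 302.0) / 774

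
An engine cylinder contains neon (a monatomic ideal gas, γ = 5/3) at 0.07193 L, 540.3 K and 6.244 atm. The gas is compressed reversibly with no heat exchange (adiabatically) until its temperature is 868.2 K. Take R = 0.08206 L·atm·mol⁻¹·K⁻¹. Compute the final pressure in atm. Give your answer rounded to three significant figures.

Adiabatic (γ = 5/3), T V^(γ−1) and P V^γ constant: P₂ = P₁·(T₂/T₁)^(γ/(γ−1)) = 20.44 atm; V₂ = V₁·(T₁/T₂)^(1/(γ−1)) = 0.03531 L.

P₂ ≈ 20.4 atm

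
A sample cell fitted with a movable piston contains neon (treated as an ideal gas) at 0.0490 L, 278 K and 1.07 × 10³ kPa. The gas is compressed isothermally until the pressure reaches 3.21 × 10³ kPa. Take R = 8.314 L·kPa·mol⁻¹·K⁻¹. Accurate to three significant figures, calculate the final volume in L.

V₂ ≈ 0.0163 L

Isothermal, so P V is constant: T₂ = T₁; V₂ = V₁·(P₁/P₂) = 0.01633 L.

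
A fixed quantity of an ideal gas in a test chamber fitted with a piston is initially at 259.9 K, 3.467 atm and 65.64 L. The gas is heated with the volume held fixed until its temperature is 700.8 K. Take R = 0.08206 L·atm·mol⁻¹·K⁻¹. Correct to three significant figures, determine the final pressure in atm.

Isochoric, so P/T is constant: V₂ = V₁; P₂ = P₁·(T₂/T₁) = 9.348 atm.

P₂ ≈ 9.35 atm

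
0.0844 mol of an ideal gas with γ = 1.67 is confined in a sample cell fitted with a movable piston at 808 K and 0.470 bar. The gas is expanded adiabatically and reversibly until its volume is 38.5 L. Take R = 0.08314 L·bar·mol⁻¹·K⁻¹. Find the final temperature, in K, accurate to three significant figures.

T₂ ≈ 371 K

From PV = nRT: V₁ = nRT₁/P₁ = 12.06 L.
Adiabatic (γ = 1.67), T V^(γ−1) and P V^γ constant: T₂ = T₁·(V₁/V₂)^(γ−1) = 371.3 K; P₂ = P₁·(V₁/V₂)^γ = 0.06767 bar.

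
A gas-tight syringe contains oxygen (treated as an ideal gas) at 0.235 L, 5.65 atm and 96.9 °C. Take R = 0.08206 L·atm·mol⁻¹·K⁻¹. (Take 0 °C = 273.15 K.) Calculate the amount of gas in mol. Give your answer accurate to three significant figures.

Convert: T = 370.05 K.
PV = nRT ⇒ n = PV/(RT) = (5.65 × 0.235) / (0.08206 × 370.05)

n ≈ 0.0437 mol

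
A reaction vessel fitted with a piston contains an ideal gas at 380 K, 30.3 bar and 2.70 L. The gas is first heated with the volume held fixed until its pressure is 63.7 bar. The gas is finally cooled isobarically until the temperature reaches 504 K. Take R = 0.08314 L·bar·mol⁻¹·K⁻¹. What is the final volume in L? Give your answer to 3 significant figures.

V₃ ≈ 1.70 L

Isochoric, so P/T is constant: V₂ = V₁; T₂ = T₁·(P₂/P₁) = 798.9 K.
P constant ⇒ V ∝ T: P₃ = P₂; V₃ = V₂·(T₃/T₂) = 1.703 L.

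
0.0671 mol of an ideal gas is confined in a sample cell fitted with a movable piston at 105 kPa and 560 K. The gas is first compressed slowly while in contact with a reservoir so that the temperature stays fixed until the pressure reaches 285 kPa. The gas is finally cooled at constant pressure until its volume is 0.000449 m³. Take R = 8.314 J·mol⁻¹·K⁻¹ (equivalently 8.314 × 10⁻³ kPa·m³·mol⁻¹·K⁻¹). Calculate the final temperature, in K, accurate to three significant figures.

T₃ ≈ 229 K

From PV = nRT: V₁ = nRT₁/P₁ = 0.002975 m³.
Isothermal, so P V is constant: T₂ = T₁; V₂ = V₁·(P₁/P₂) = 0.001096 m³.
P constant ⇒ V ∝ T: P₃ = P₂; T₃ = T₂·(V₃/V₂) = 229.4 K.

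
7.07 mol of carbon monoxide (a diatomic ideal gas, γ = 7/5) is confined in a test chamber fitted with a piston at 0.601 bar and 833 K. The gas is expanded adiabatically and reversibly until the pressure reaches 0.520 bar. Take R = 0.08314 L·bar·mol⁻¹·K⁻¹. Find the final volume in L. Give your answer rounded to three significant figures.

V₂ ≈ 903 L

From PV = nRT: V₁ = nRT₁/P₁ = 814.7 L.
Adiabatic (γ = 7/5), T V^(γ−1) and P V^γ constant: T₂ = T₁·(P₂/P₁)^((γ−1)/γ) = 799.2 K; V₂ = V₁·(P₁/P₂)^(1/γ) = 903.5 L.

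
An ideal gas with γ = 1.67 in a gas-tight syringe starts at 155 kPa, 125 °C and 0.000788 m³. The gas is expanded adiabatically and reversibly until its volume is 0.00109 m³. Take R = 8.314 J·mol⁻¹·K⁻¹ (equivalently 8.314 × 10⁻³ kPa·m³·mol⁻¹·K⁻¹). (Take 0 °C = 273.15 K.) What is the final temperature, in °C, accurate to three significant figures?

T₂ ≈ 47.2 °C

Convert: T₁ = 398.1 K.
Adiabatic (γ = 1.67), T V^(γ−1) and P V^γ constant: T₂ = T₁·(V₁/V₂)^(γ−1) = 320.4 K; P₂ = P₁·(V₁/V₂)^γ = 90.16 kPa.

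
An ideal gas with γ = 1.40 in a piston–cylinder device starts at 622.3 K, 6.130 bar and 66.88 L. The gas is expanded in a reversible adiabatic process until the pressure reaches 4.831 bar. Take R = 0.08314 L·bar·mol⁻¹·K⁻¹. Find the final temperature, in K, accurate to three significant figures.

T₂ ≈ 581 K

Adiabatic (γ = 1.40), T V^(γ−1) and P V^γ constant: T₂ = T₁·(P₂/P₁)^((γ−1)/γ) = 581.4 K; V₂ = V₁·(P₁/P₂)^(1/γ) = 79.28 L.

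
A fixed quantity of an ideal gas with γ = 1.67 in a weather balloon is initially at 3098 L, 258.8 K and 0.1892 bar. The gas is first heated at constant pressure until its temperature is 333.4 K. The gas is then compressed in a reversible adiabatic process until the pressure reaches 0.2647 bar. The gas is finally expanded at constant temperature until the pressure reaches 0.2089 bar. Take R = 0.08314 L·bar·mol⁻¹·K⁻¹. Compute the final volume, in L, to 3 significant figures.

P constant ⇒ V ∝ T: P₂ = P₁; V₂ = V₁·(T₂/T₁) = 3991 L.
Adiabatic (γ = 1.67), T V^(γ−1) and P V^γ constant: T₃ = T₂·(P₃/P₂)^((γ−1)/γ) = 381.5 K; V₃ = V₂·(P₂/P₃)^(1/γ) = 3264 L.
Isothermal, so P V is constant: T₄ = T₃; V₄ = V₃·(P₃/P₄) = 4136 L.

V₄ ≈ 4.14e+03 L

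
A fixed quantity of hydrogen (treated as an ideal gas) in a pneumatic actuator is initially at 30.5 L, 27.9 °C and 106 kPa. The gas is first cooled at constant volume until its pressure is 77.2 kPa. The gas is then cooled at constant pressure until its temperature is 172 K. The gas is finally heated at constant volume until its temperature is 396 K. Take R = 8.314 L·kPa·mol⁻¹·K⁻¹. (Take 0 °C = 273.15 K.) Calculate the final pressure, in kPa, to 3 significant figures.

P₄ ≈ 178 kPa

Convert: T₁ = 301.0 K.
V constant ⇒ P ∝ T: V₂ = V₁; T₂ = T₁·(P₂/P₁) = 219.3 K.
P constant ⇒ V ∝ T: P₃ = P₂; V₃ = V₂·(T₃/T₂) = 23.93 L.
Isochoric, so P/T is constant: V₄ = V₃; P₄ = P₃·(T₄/T₃) = 177.7 kPa.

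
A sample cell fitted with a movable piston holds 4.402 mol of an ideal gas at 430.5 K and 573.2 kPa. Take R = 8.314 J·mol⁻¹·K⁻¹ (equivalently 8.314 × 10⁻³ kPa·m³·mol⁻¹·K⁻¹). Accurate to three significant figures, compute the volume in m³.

V ≈ 0.0275 m³

PV = nRT ⇒ V = nRT/P = (4.402 × 8.314 × 10⁻³ × 430.5) / 573.2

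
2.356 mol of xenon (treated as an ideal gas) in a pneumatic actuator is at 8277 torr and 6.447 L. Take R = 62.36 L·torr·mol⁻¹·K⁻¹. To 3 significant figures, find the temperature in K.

PV = nRT ⇒ T = PV/(nR) = (8277 × 6.447) / (2.356 × 62.36)

T ≈ 363 K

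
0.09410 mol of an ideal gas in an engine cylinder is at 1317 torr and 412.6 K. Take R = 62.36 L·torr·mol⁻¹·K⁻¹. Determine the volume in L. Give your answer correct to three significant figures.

V ≈ 1.84 L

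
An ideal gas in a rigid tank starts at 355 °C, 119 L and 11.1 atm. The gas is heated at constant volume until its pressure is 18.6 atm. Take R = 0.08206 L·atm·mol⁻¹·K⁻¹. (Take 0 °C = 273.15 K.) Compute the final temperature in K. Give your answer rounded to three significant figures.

Convert: T₁ = 628.1 K.
V constant ⇒ P ∝ T: V₂ = V₁; T₂ = T₁·(P₂/P₁) = 1053 K.

T₂ ≈ 1.05e+03 K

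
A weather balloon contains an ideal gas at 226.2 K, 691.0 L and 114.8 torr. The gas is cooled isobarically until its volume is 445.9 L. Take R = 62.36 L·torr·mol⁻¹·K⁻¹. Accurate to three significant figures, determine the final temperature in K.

Isobaric, so V/T is constant: P₂ = P₁; T₂ = T₁·(V₂/V₁) = 146.0 K.

T₂ ≈ 146 K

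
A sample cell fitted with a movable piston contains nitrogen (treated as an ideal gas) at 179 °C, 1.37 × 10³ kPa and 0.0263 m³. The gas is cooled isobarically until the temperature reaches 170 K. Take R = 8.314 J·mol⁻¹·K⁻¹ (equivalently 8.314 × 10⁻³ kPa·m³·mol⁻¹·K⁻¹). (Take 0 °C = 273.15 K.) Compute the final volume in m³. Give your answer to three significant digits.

Convert: T₁ = 452.1 K.
Isobaric, so V/T is constant: P₂ = P₁; V₂ = V₁·(T₂/T₁) = 0.009888 m³.

V₂ ≈ 0.00989 m³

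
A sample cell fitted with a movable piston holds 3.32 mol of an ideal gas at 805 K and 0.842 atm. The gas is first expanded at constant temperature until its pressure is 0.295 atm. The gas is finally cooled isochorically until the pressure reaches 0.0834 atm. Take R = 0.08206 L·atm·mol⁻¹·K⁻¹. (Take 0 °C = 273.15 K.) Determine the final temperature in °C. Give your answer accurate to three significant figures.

T₃ ≈ -45.6 °C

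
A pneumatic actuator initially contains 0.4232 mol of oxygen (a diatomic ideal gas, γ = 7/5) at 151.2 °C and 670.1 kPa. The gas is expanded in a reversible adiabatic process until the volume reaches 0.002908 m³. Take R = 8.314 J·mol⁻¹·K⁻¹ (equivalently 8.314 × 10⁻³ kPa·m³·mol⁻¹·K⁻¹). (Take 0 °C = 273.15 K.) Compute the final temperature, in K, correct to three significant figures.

Convert: T₁ = 424.3 K.
From PV = nRT: V₁ = nRT₁/P₁ = 0.002228 m³.
Adiabatic (γ = 7/5), T V^(γ−1) and P V^γ constant: T₂ = T₁·(V₁/V₂)^(γ−1) = 381.5 K; P₂ = P₁·(V₁/V₂)^γ = 461.6 kPa.

T₂ ≈ 381 K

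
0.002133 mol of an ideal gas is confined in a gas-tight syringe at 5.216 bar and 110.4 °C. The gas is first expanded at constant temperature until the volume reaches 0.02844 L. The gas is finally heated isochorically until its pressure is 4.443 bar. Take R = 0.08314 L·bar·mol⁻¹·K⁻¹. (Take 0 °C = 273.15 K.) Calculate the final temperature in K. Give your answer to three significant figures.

T₃ ≈ 713 K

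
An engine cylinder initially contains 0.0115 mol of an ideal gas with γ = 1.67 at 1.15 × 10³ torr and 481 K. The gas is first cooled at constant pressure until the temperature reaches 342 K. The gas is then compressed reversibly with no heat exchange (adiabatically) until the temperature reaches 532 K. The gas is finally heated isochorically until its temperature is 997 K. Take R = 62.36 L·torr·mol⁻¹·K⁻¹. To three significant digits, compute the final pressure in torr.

From PV = nRT: V₁ = nRT₁/P₁ = 0.3000 L.
P constant ⇒ V ∝ T: P₂ = P₁; V₂ = V₁·(T₂/T₁) = 0.2133 L.
Reversible adiabatic, γ = 1.67: P₃ = P₂·(T₃/T₂)^(γ/(γ−1)) = 3459 torr; V₃ = V₂·(T₂/T₃)^(1/(γ−1)) = 0.1103 L.
V constant ⇒ P ∝ T: V₄ = V₃; P₄ = P₃·(T₄/T₃) = 6483 torr.

P₄ ≈ 6.48e+03 torr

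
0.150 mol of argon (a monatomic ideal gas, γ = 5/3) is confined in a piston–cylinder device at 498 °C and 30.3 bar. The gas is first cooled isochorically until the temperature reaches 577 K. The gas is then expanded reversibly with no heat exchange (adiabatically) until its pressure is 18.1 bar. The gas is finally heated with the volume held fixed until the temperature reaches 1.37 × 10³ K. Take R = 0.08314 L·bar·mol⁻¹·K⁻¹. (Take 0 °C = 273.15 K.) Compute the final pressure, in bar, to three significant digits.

Convert: T₁ = 771.1 K.
From PV = nRT: V₁ = nRT₁/P₁ = 0.3174 L.
V constant ⇒ P ∝ T: V₂ = V₁; P₂ = P₁·(T₂/T₁) = 22.67 bar.
Reversible adiabatic, γ = 5/3: T₃ = T₂·(P₃/P₂)^((γ−1)/γ) = 527.3 K; V₃ = V₂·(P₂/P₃)^(1/γ) = 0.3633 L.
V constant ⇒ P ∝ T: V₄ = V₃; P₄ = P₃·(T₄/T₃) = 47.03 bar.

P₄ ≈ 47.0 bar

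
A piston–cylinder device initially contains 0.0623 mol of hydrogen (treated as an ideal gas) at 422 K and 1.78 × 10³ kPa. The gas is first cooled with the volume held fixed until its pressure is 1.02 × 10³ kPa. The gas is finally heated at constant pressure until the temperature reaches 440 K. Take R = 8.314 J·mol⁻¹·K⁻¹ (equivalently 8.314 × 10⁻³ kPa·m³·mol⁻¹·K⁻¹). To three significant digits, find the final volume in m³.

From PV = nRT: V₁ = nRT₁/P₁ = 0.0001228 m³.
Isochoric, so P/T is constant: V₂ = V₁; T₂ = T₁·(P₂/P₁) = 241.8 K.
Isobaric, so V/T is constant: P₃ = P₂; V₃ = V₂·(T₃/T₂) = 0.0002234 m³.

V₃ ≈ 0.000223 m³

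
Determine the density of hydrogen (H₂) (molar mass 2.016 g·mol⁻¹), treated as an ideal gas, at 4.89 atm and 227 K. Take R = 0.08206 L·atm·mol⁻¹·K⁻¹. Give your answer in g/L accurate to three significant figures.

ρ ≈ 0.529 g/L

ρ = PM/(RT) = (4.89 × 2.016) / (0.08206 × 227.0)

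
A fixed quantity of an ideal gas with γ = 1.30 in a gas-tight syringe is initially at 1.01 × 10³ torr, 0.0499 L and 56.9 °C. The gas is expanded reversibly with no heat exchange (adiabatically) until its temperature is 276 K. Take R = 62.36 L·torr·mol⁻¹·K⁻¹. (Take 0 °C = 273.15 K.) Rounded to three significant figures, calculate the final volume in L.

Convert: T₁ = 330.0 K.
Adiabatic (γ = 1.30), T V^(γ−1) and P V^γ constant: P₂ = P₁·(T₂/T₁)^(γ/(γ−1)) = 465.3 torr; V₂ = V₁·(T₁/T₂)^(1/(γ−1)) = 0.09057 L.

V₂ ≈ 0.0906 L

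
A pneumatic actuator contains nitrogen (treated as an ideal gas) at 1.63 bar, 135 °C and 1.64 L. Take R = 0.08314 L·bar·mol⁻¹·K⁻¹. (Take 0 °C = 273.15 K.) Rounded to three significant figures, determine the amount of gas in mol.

n ≈ 0.0788 mol

Convert: T = 408.15 K.
PV = nRT ⇒ n = PV/(RT) = (1.63 × 1.64) / (0.08314 × 408.15)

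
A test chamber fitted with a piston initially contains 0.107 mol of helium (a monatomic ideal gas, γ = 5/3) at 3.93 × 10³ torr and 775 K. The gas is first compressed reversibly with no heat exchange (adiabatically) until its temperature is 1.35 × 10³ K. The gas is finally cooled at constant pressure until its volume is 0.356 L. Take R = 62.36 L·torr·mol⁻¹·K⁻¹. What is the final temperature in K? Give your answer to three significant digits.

From PV = nRT: V₁ = nRT₁/P₁ = 1.316 L.
Reversible adiabatic, γ = 5/3: P₂ = P₁·(T₂/T₁)^(γ/(γ−1)) = 1.574e+04 torr; V₂ = V₁·(T₁/T₂)^(1/(γ−1)) = 0.5723 L.
P constant ⇒ V ∝ T: P₃ = P₂; T₃ = T₂·(V₃/V₂) = 839.7 K.

T₃ ≈ 840 K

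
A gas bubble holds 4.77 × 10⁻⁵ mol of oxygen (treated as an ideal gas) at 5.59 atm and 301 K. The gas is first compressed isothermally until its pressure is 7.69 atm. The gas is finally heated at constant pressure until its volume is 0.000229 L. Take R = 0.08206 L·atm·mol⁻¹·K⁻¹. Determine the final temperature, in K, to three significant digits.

T₃ ≈ 450 K

From PV = nRT: V₁ = nRT₁/P₁ = 0.0002108 L.
Isothermal, so P V is constant: T₂ = T₁; V₂ = V₁·(P₁/P₂) = 0.0001532 L.
P constant ⇒ V ∝ T: P₃ = P₂; T₃ = T₂·(V₃/V₂) = 449.9 K.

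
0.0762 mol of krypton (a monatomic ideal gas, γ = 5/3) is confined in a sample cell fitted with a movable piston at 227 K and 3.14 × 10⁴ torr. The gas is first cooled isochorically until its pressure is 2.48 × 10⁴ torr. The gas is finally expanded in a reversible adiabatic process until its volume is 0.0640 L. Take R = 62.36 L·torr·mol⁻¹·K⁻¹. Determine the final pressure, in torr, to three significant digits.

P₃ ≈ 8.79e+03 torr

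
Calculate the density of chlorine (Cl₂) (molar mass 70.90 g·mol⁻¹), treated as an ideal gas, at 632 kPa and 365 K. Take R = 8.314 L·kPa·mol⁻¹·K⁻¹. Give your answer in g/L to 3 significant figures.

ρ = PM/(RT) = (632 × 70.90) / (8.314 × 365.0)

ρ ≈ 14.8 g/L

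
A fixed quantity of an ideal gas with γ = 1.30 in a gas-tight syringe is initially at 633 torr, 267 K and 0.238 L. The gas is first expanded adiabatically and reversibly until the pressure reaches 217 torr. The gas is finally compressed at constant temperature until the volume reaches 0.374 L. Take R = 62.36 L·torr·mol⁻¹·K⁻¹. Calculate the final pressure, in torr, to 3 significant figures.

Reversible adiabatic, γ = 1.30: T₂ = T₁·(P₂/P₁)^((γ−1)/γ) = 208.6 K; V₂ = V₁·(P₁/P₂)^(1/γ) = 0.5423 L.
Isothermal, so P V is constant: T₃ = T₂; P₃ = P₂·(V₂/V₃) = 314.6 torr.

P₃ ≈ 315 torr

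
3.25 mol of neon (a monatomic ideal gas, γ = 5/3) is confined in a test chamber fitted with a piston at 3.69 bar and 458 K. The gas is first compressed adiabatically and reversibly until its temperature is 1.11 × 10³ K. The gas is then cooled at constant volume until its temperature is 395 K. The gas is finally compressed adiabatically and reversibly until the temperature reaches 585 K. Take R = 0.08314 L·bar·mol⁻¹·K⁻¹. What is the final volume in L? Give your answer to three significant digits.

V₄ ≈ 4.93 L

From PV = nRT: V₁ = nRT₁/P₁ = 33.54 L.
Reversible adiabatic, γ = 5/3: P₂ = P₁·(T₂/T₁)^(γ/(γ−1)) = 33.74 bar; V₂ = V₁·(T₁/T₂)^(1/(γ−1)) = 8.889 L.
Isochoric, so P/T is constant: V₃ = V₂; P₃ = P₂·(T₃/T₂) = 12.01 bar.
Adiabatic (γ = 5/3), T V^(γ−1) and P V^γ constant: P₄ = P₃·(T₄/T₃)^(γ/(γ−1)) = 32.05 bar; V₄ = V₃·(T₃/T₄)^(1/(γ−1)) = 4.932 L.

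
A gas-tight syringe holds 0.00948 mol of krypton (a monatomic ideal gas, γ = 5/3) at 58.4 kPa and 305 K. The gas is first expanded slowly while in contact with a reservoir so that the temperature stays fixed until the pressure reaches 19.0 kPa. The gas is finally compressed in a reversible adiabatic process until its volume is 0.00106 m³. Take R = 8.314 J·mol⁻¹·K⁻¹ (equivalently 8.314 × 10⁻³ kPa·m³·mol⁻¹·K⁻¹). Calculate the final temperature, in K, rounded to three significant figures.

T₃ ≈ 343 K

From PV = nRT: V₁ = nRT₁/P₁ = 0.0004116 m³.
T constant ⇒ Boyle's law P V = const: T₂ = T₁; V₂ = V₁·(P₁/P₂) = 0.001265 m³.
Reversible adiabatic, γ = 5/3: T₃ = T₂·(V₂/V₃)^(γ−1) = 343.2 K; P₃ = P₂·(V₂/V₃)^γ = 25.52 kPa.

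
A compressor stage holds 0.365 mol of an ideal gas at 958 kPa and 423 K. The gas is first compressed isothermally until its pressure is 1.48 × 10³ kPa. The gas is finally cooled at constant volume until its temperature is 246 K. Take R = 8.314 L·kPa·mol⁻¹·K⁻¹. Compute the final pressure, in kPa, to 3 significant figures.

P₃ ≈ 861 kPa

From PV = nRT: V₁ = nRT₁/P₁ = 1.340 L.
Isothermal, so P V is constant: T₂ = T₁; V₂ = V₁·(P₁/P₂) = 0.8673 L.
Isochoric, so P/T is constant: V₃ = V₂; P₃ = P₂·(T₃/T₂) = 860.7 kPa.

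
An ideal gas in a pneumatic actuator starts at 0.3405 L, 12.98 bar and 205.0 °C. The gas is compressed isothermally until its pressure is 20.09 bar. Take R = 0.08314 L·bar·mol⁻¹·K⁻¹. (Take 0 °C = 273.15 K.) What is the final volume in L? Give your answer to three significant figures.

Convert: T₁ = 478.1 K.
T constant ⇒ Boyle's law P V = const: T₂ = T₁; V₂ = V₁·(P₁/P₂) = 0.2200 L.

V₂ ≈ 0.220 L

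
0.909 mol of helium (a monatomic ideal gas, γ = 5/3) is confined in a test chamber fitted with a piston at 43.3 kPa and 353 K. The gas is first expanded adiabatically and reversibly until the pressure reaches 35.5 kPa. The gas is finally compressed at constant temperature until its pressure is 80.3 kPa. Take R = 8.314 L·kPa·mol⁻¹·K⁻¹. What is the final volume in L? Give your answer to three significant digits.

From PV = nRT: V₁ = nRT₁/P₁ = 61.61 L.
Reversible adiabatic, γ = 5/3: T₂ = T₁·(P₂/P₁)^((γ−1)/γ) = 326.0 K; V₂ = V₁·(P₁/P₂)^(1/γ) = 69.41 L.
T constant ⇒ Boyle's law P V = const: T₃ = T₂; V₃ = V₂·(P₂/P₃) = 30.69 L.

V₃ ≈ 30.7 L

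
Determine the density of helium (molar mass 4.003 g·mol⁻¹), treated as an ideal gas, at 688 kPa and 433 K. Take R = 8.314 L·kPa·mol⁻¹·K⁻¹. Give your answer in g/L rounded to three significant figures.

ρ ≈ 0.765 g/L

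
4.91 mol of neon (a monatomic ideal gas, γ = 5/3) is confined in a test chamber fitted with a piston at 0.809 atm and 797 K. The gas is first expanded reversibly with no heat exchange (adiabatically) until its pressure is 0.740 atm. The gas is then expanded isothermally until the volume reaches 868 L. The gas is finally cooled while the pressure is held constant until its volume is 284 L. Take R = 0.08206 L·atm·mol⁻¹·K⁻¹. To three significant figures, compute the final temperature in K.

From PV = nRT: V₁ = nRT₁/P₁ = 396.9 L.
Reversible adiabatic, γ = 5/3: T₂ = T₁·(P₂/P₁)^((γ−1)/γ) = 769.1 K; V₂ = V₁·(P₁/P₂)^(1/γ) = 418.7 L.
T constant ⇒ Boyle's law P V = const: T₃ = T₂; P₃ = P₂·(V₂/V₃) = 0.3570 atm.
Isobaric, so V/T is constant: P₄ = P₃; T₄ = T₃·(V₄/V₃) = 251.6 K.

T₄ ≈ 252 K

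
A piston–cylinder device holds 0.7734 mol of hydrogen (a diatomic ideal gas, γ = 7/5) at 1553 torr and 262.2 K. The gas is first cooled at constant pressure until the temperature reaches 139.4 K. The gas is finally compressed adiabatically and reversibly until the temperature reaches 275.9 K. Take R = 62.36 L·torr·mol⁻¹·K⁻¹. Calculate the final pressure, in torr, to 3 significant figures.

From PV = nRT: V₁ = nRT₁/P₁ = 8.143 L.
P constant ⇒ V ∝ T: P₂ = P₁; V₂ = V₁·(T₂/T₁) = 4.329 L.
Reversible adiabatic, γ = 7/5: P₃ = P₂·(T₃/T₂)^(γ/(γ−1)) = 1.694e+04 torr; V₃ = V₂·(T₂/T₃)^(1/(γ−1)) = 0.7856 L.

P₃ ≈ 1.69e+04 torr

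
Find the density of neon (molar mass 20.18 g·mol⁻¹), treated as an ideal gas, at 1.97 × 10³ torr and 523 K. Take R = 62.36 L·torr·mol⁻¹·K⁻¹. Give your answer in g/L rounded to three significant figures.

ρ = PM/(RT) = (1.97e+03 × 20.18) / (62.36 × 523.0)

ρ ≈ 1.22 g/L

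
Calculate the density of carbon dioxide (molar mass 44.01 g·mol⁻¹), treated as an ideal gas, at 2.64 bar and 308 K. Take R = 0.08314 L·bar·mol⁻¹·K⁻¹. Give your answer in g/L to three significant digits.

ρ ≈ 4.54 g/L

ρ = PM/(RT) = (2.64 × 44.01) / (0.08314 × 308.0)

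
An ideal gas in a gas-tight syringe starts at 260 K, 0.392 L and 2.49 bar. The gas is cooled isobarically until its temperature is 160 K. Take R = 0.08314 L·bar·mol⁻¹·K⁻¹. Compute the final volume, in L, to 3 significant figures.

V₂ ≈ 0.241 L

Isobaric, so V/T is constant: P₂ = P₁; V₂ = V₁·(T₂/T₁) = 0.2412 L.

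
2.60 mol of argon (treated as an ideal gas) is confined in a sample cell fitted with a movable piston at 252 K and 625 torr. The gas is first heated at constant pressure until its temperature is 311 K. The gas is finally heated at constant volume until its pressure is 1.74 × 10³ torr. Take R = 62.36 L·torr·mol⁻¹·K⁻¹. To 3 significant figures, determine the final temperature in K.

From PV = nRT: V₁ = nRT₁/P₁ = 65.37 L.
P constant ⇒ V ∝ T: P₂ = P₁; V₂ = V₁·(T₂/T₁) = 80.68 L.
Isochoric, so P/T is constant: V₃ = V₂; T₃ = T₂·(P₃/P₂) = 865.8 K.

T₃ ≈ 866 K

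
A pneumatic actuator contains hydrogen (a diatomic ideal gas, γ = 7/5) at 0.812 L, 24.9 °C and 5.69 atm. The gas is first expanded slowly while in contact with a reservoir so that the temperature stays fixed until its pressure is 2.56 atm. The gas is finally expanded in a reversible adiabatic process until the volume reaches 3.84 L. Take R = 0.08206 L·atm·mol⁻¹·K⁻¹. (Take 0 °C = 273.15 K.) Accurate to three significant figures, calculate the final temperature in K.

Convert: T₁ = 298.0 K.
T constant ⇒ Boyle's law P V = const: T₂ = T₁; V₂ = V₁·(P₁/P₂) = 1.805 L.
Reversible adiabatic, γ = 7/5: T₃ = T₂·(V₂/V₃)^(γ−1) = 220.4 K; P₃ = P₂·(V₂/V₃)^γ = 0.8896 atm.

T₃ ≈ 220 K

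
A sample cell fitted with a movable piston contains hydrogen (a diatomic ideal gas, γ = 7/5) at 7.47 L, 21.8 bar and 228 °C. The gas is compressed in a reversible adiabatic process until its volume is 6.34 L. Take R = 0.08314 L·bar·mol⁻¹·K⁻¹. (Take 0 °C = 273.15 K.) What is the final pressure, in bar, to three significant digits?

P₂ ≈ 27.4 bar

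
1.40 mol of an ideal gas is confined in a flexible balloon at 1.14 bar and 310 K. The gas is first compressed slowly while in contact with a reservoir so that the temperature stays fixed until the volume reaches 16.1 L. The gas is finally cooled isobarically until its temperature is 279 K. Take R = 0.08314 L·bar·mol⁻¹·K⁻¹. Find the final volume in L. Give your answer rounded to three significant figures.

From PV = nRT: V₁ = nRT₁/P₁ = 31.65 L.
Isothermal, so P V is constant: T₂ = T₁; P₂ = P₁·(V₁/V₂) = 2.241 bar.
P constant ⇒ V ∝ T: P₃ = P₂; V₃ = V₂·(T₃/T₂) = 14.49 L.

V₃ ≈ 14.5 L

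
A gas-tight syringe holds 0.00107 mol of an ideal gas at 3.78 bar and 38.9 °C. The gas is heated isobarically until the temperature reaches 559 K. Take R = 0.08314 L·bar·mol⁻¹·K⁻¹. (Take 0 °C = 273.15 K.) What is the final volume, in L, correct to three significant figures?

Convert: T₁ = 312.0 K.
From PV = nRT: V₁ = nRT₁/P₁ = 0.007344 L.
Isobaric, so V/T is constant: P₂ = P₁; V₂ = V₁·(T₂/T₁) = 0.01316 L.

V₂ ≈ 0.0132 L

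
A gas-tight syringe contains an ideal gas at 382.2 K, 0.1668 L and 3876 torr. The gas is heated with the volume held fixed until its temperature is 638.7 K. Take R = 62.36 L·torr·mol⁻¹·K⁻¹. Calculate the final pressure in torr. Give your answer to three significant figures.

P₂ ≈ 6.48e+03 torr

V constant ⇒ P ∝ T: V₂ = V₁; P₂ = P₁·(T₂/T₁) = 6477 torr.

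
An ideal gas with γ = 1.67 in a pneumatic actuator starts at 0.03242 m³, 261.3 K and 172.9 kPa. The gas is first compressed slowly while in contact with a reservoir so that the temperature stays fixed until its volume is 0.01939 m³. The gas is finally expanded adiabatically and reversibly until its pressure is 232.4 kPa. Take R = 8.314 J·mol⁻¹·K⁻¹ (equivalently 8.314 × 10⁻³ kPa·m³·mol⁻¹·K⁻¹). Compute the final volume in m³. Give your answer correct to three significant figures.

T constant ⇒ Boyle's law P V = const: T₂ = T₁; P₂ = P₁·(V₁/V₂) = 289.1 kPa.
Adiabatic (γ = 1.67), T V^(γ−1) and P V^γ constant: T₃ = T₂·(P₃/P₂)^((γ−1)/γ) = 239.4 K; V₃ = V₂·(P₂/P₃)^(1/γ) = 0.02210 m³.

V₃ ≈ 0.0221 m³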